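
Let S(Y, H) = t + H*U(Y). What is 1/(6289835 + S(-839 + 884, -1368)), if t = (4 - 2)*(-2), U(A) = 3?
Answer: 1/6285727 ≈ 1.5909e-7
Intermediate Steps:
t = -4 (t = 2*(-2) = -4)
S(Y, H) = -4 + 3*H (S(Y, H) = -4 + H*3 = -4 + 3*H)
1/(6289835 + S(-839 + 884, -1368)) = 1/(6289835 + (-4 + 3*(-1368))) = 1/(6289835 + (-4 - 4104)) = 1/(6289835 - 4108) = 1/6285727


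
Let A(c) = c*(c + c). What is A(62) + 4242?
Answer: 11930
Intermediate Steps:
A(c) = 2*c² (A(c) = c*(2*c) = 2*c²)
A(62) + 4242 = 2*62² + 4242 = 2*3844 + 4242 = 7688 + 4242 = 11930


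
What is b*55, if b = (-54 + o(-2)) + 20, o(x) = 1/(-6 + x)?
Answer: -15015/8 ≈ -1876.9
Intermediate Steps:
b = -273/8 (b = (-54 + 1/(-6 - 2)) + 20 = (-54 + 1/(-8)) + 20 = (-54 - ⅛) + 20 = -433/8 + 20 = -273/8 ≈ -34.125)
b*55 = -273/8*55 = -15015/8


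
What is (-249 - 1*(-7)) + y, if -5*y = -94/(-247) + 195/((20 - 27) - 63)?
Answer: -4175863/17290 ≈ -241.52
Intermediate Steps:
y = 8317/17290 (y = -(-94/(-247) + 195/((20 - 27) - 63))/5 = -(-94*(-1/247) + 195/(-7 - 63))/5 = -(94/247 + 195/(-70))/5 = -(94/247 + 195*(-1/70))/5 = -(94/247 - 39/14)/5 = -1/5*(-8317/3458) = 8317/17290 ≈ 0.48103)
(-249 - 1*(-7)) + y = (-249 - 1*(-7)) + 8317/17290 = (-249 + 7) + 8317/17290 = -242 + 8317/17290 = -4175863/17290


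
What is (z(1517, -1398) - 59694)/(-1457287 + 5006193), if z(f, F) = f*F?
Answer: -1090230/1774453 ≈ -0.61440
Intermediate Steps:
z(f, F) = F*f
(z(1517, -1398) - 59694)/(-1457287 + 5006193) = (-1398*1517 - 59694)/(-1457287 + 5006193) = (-2120766 - 59694)/3548906 = -2180460*1/3548906 = -1090230/1774453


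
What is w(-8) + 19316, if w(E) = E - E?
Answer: 19316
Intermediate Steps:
w(E) = 0
w(-8) + 19316 = 0 + 19316 = 19316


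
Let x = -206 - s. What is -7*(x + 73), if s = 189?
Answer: 2254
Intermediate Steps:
x = -395 (x = -206 - 1*189 = -206 - 189 = -395)
-7*(x + 73) = -7*(-395 + 73) = -7*(-322) = 2254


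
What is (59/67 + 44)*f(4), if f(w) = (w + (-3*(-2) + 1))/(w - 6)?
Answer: -33077/134 ≈ -246.84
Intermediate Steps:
f(w) = (7 + w)/(-6 + w) (f(w) = (w + (6 + 1))/(-6 + w) = (w + 7)/(-6 + w) = (7 + w)/(-6 + w))
(59/67 + 44)*f(4) = (59/67 + 44)*((7 + 4)/(-6 + 4)) = (59*(1/67) + 44)*(11/(-2)) = (59/67 + 44)*(-½*11) = (3007/67)*(-11/2) = -33077/134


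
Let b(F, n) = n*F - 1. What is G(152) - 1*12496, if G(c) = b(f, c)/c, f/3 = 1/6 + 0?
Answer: -1899317/152 ≈ -12496.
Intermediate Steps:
f = ½ (f = 3*(1/6 + 0) = 3*(⅙ + 0) = 3*(⅙) = ½ ≈ 0.50000)
b(F, n) = -1 + F*n (b(F, n) = F*n - 1 = -1 + F*n)
G(c) = (-1 + c/2)/c
G(152) - 1*12496 = (½)*(-2 + 152)/152 - 1*12496 = (½)*(1/152)*150 - 12496 = 75/152 - 12496 = -1899317/152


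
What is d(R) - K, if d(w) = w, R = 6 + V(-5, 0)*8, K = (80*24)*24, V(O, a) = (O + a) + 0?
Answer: -46114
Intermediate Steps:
V(O, a) = O + a
K = 46080 (K = 1920*24 = 46080)
R = -34 (R = 6 + (-5 + 0)*8 = 6 - 5*8 = 6 - 40 = -34)
d(R) - K = -34 - 1*46080 = -34 - 46080 = -46114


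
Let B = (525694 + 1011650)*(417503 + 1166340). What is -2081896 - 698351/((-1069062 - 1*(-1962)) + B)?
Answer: -5069230359299389583/2434910465892 ≈ -2.0819e+6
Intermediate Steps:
B = 2434911532992 (B = 1537344*1583843 = 2434911532992)
-2081896 - 698351/((-1069062 - 1*(-1962)) + B) = -2081896 - 698351/((-1069062 - 1*(-1962)) + 2434911532992) = -2081896 - 698351/((-1069062 + 1962) + 2434911532992) = -2081896 - 698351/(-1067100 + 2434911532992) = -2081896 - 698351/2434910465892 = -5069230359299389583/2434910465892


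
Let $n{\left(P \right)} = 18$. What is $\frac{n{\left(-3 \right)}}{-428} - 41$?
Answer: $- \frac{8783}{214} \approx -41.042$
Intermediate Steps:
$\frac{n{\left(-3 \right)}}{-428} - 41 = \frac{18}{-428} - 41 = 18 \left(- \frac{1}{428}\right) - 41 = - \frac{9}{214} - 41 = - \frac{8783}{214}$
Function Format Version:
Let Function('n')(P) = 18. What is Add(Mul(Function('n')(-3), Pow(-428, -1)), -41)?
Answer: Rational(-8783, 214) ≈ -41.042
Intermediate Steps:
Add(Mul(Function('n')(-3), Pow(-428, -1)), -41) = Add(Mul(18, Pow(-428, -1)), -41) = Add(Mul(18, Rational(-1, 428)), -41) = Add(Rational(-9, 214), -41) = Rational(-8783, 214)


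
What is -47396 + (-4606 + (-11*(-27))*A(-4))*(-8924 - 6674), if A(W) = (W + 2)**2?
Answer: 53266568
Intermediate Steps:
A(W) = (2 + W)**2
-47396 + (-4606 + (-11*(-27))*A(-4))*(-8924 - 6674) = -47396 + (-4606 + (-11*(-27))*(2 - 4)**2)*(-8924 - 6674) = -47396 + (-4606 + 297*(-2)**2)*(-15598) = -47396 + (-4606 + 297*4)*(-15598) = -47396 + (-4606 + 1188)*(-15598) = -47396 - 3418*(-15598) = -47396 + 53313964 = 53266568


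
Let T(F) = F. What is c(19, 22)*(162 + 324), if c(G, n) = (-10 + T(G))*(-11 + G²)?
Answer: 1530900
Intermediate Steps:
c(G, n) = (-11 + G²)*(-10 + G) (c(G, n) = (-10 + G)*(-11 + G²) = (-11 + G²)*(-10 + G))
c(19, 22)*(162 + 324) = (110 + 19³ - 11*19 - 10*19²)*(162 + 324) = (110 + 6859 - 209 - 10*361)*486 = (110 + 6859 - 209 - 3610)*486 = 3150*486 = 1530900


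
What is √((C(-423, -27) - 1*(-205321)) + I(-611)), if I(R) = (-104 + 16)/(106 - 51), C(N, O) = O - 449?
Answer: √5121085/5 ≈ 452.60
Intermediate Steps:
C(N, O) = -449 + O
I(R) = -8/5 (I(R) = -88/55 = -88*1/55 = -8/5)
√((C(-423, -27) - 1*(-205321)) + I(-611)) = √(((-449 - 27) - 1*(-205321)) - 8/5) = √((-476 + 205321) - 8/5) = √(204845 - 8/5) = √(1024217/5) = √5121085/5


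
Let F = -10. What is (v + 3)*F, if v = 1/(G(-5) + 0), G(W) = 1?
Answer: -40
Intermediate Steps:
v = 1 (v = 1/(1 + 0) = 1/1 = 1)
(v + 3)*F = (1 + 3)*(-10) = 4*(-10) = -40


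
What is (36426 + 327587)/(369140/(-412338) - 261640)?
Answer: -5772938169/4149403210 ≈ -1.3913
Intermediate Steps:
(36426 + 327587)/(369140/(-412338) - 261640) = 364013/(369140*(-1/412338) - 261640) = 364013/(-184570/206169 - 261640) = 364013/(-53942241730/206169) = 364013*(-206169/53942241730) = -5772938169/4149403210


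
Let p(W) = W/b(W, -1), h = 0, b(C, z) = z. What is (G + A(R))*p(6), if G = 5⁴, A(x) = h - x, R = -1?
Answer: -3756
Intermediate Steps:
A(x) = -x (A(x) = 0 - x = -x)
p(W) = -W (p(W) = W/(-1) = W*(-1) = -W)
G = 625
(G + A(R))*p(6) = (625 - 1*(-1))*(-1*6) = (625 + 1)*(-6) = 626*(-6) = -3756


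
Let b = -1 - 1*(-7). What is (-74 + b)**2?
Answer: 4624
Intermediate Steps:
b = 6 (b = -1 + 7 = 6)
(-74 + b)**2 = (-74 + 6)**2 = (-68)**2 = 4624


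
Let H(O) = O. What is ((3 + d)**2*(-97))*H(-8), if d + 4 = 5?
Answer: 12416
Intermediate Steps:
d = 1 (d = -4 + 5 = 1)
((3 + d)**2*(-97))*H(-8) = ((3 + 1)**2*(-97))*(-8) = (4**2*(-97))*(-8) = (16*(-97))*(-8) = -1552*(-8) = 12416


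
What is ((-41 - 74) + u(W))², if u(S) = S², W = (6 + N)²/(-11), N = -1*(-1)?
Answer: 132572196/14641 ≈ 9054.9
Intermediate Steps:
N = 1
W = -49/11 (W = (6 + 1)²/(-11) = 7²*(-1/11) = 49*(-1/11) = -49/11 ≈ -4.4545)
((-41 - 74) + u(W))² = ((-41 - 74) + (-49/11)²)² = (-115 + 2401/121)² = (-11514/121)² = 132572196/14641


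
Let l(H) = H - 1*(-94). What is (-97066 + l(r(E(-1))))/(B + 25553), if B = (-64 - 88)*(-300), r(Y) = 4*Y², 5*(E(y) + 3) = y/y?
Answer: -2423516/1778825 ≈ -1.3624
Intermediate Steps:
E(y) = -14/5 (E(y) = -3 + (y/y)/5 = -3 + (⅕)*1 = -3 + ⅕ = -14/5)
B = 45600 (B = -152*(-300) = 45600)
l(H) = 94 + H (l(H) = H + 94 = 94 + H)
(-97066 + l(r(E(-1))))/(B + 25553) = (-97066 + (94 + 4*(-14/5)²))/(45600 + 25553) = (-97066 + (94 + 4*(196/25)))/71153 = (-97066 + (94 + 784/25))*(1/71153) = (-97066 + 3134/25)*(1/71153) = -2423516/25*1/71153 = -2423516/1778825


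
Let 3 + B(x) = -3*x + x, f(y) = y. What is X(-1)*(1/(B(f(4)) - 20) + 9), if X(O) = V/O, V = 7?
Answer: -1946/31 ≈ -62.774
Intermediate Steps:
B(x) = -3 - 2*x (B(x) = -3 + (-3*x + x) = -3 - 2*x)
X(O) = 7/O
X(-1)*(1/(B(f(4)) - 20) + 9) = (7/(-1))*(1/((-3 - 2*4) - 20) + 9) = (7*(-1))*(1/((-3 - 8) - 20) + 9) = -7*(1/(-11 - 20) + 9) = -7*(1/(-31) + 9) = -7*(-1/31 + 9) = -7*278/31 = -1946/31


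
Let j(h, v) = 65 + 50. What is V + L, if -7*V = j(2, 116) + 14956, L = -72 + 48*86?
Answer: 1903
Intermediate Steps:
j(h, v) = 115
L = 4056 (L = -72 + 4128 = 4056)
V = -2153 (V = -(115 + 14956)/7 = -1/7*15071 = -2153)
V + L = -2153 + 4056 = 1903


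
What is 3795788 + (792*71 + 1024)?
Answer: 3853044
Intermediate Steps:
3795788 + (792*71 + 1024) = 3795788 + (56232 + 1024) = 3795788 + 57256 = 3853044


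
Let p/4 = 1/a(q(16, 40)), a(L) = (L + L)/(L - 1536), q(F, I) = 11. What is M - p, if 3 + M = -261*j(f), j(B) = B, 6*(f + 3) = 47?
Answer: -21719/22 ≈ -987.23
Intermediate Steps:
f = 29/6 (f = -3 + (⅙)*47 = -3 + 47/6 = 29/6 ≈ 4.8333)
a(L) = 2*L/(-1536 + L) (a(L) = (2*L)/(-1536 + L) = 2*L/(-1536 + L))
p = -3050/11 (p = 4/((2*11/(-1536 + 11))) = 4/((2*11/(-1525))) = 4/((2*11*(-1/1525))) = 4/(-22/1525) = 4*(-1525/22) = -3050/11 ≈ -277.27)
M = -2529/2 (M = -3 - 261*29/6 = -3 - 2523/2 = -2529/2 ≈ -1264.5)
M - p = -2529/2 - 1*(-3050/11) = -2529/2 + 3050/11 = -21719/22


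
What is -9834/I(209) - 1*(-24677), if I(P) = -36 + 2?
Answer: 424426/17 ≈ 24966.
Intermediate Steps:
I(P) = -34
-9834/I(209) - 1*(-24677) = -9834/(-34) - 1*(-24677) = -9834*(-1/34) + 24677 = 4917/17 + 24677 = 424426/17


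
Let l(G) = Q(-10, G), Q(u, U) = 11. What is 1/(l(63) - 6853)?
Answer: -1/6842 ≈ -0.00014616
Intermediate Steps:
l(G) = 11
1/(l(63) - 6853) = 1/(11 - 6853) = 1/(-6842) = -1/6842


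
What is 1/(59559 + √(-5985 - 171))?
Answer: 19853/1182426879 - 2*I*√19/394142293 ≈ 1.679e-5 - 2.2118e-8*I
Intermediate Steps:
1/(59559 + √(-5985 - 171)) = 1/(59559 + √(-6156)) = 1/(59559 + 18*I*√19)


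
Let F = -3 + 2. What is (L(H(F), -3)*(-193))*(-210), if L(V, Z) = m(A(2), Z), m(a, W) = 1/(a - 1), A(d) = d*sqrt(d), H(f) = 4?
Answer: 5790 + 11580*sqrt(2) ≈ 22167.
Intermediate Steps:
F = -1
A(d) = d**(3/2)
m(a, W) = 1/(-1 + a)
L(V, Z) = 1/(-1 + 2*sqrt(2)) (L(V, Z) = 1/(-1 + 2**(3/2)) = 1/(-1 + 2*sqrt(2)))
(L(H(F), -3)*(-193))*(-210) = ((1/7 + 2*sqrt(2)/7)*(-193))*(-210) = (-193/7 - 386*sqrt(2)/7)*(-210) = 5790 + 11580*sqrt(2)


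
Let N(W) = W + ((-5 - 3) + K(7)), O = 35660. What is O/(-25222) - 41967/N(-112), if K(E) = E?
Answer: 527231047/1425043 ≈ 369.98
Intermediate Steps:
N(W) = -1 + W (N(W) = W + ((-5 - 3) + 7) = W + (-8 + 7) = W - 1 = -1 + W)
O/(-25222) - 41967/N(-112) = 35660/(-25222) - 41967/(-1 - 112) = 35660*(-1/25222) - 41967/(-113) = -17830/12611 - 41967*(-1/113) = -17830/12611 + 41967/113 = 527231047/1425043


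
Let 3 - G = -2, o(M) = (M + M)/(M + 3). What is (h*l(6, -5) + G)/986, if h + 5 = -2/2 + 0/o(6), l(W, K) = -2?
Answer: 1/58 ≈ 0.017241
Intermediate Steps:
o(M) = 2*M/(3 + M) (o(M) = (2*M)/(3 + M) = 2*M/(3 + M))
G = 5 (G = 3 - 1*(-2) = 3 + 2 = 5)
h = -6 (h = -5 + (-2/2 + 0/((2*6/(3 + 6)))) = -5 + (-2*1/2 + 0/((2*6/9))) = -5 + (-1 + 0/((2*6*(1/9)))) = -5 + (-1 + 0/(4/3)) = -5 + (-1 + 0*(3/4)) = -5 + (-1 + 0) = -5 - 1 = -6)
(h*l(6, -5) + G)/986 = (-6*(-2) + 5)/986 = (12 + 5)*(1/986) = 17*(1/986) = 1/58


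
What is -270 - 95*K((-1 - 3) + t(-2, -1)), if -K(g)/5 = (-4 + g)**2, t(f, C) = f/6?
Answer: 294445/9 ≈ 32716.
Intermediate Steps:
t(f, C) = f/6 (t(f, C) = f*(1/6) = f/6)
K(g) = -5*(-4 + g)**2
-270 - 95*K((-1 - 3) + t(-2, -1)) = -270 - (-475)*(-4 + ((-1 - 3) + (1/6)*(-2)))**2 = -270 - (-475)*(-4 + (-4 - 1/3))**2 = -270 - (-475)*(-4 - 13/3)**2 = -270 - (-475)*(-25/3)**2 = -270 - (-475)*625/9 = -270 - 95*(-3125/9) = -270 + 296875/9 = 294445/9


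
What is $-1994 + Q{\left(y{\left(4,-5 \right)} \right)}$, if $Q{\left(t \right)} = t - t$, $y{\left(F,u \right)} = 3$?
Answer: $-1994$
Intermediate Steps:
$Q{\left(t \right)} = 0$
$-1994 + Q{\left(y{\left(4,-5 \right)} \right)} = -1994 + 0 = -1994$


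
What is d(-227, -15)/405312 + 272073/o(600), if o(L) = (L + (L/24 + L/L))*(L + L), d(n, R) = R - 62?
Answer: 1148089681/3171566400 ≈ 0.36199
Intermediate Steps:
d(n, R) = -62 + R
o(L) = 2*L*(1 + 25*L/24) (o(L) = (L + (L*(1/24) + 1))*(2*L) = (L + (L/24 + 1))*(2*L) = (L + (1 + L/24))*(2*L) = (1 + 25*L/24)*(2*L) = 2*L*(1 + 25*L/24))
d(-227, -15)/405312 + 272073/o(600) = (-62 - 15)/405312 + 272073/(((1/12)*600*(24 + 25*600))) = -77*1/405312 + 272073/(((1/12)*600*(24 + 15000))) = -77/405312 + 272073/(((1/12)*600*15024)) = -77/405312 + 272073/751200 = -77/405312 + 272073*(1/751200) = -77/405312 + 90691/250400 = 1148089681/3171566400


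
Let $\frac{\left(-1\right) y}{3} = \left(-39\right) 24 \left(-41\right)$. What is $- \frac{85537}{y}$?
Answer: $\frac{85537}{115128} \approx 0.74297$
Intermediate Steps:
$y = -115128$ ($y = - 3 \left(-39\right) 24 \left(-41\right) = - 3 \left(\left(-936\right) \left(-41\right)\right) = \left(-3\right) 38376 = -115128$)
$- \frac{85537}{y} = - \frac{85537}{-115128} = \left(-85537\right) \left(- \frac{1}{115128}\right) = \frac{85537}{115128}$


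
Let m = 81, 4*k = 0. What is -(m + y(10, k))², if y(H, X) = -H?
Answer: -5041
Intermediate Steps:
k = 0 (k = (¼)*0 = 0)
-(m + y(10, k))² = -(81 - 1*10)² = -(81 - 10)² = -1*71² = -1*5041 = -5041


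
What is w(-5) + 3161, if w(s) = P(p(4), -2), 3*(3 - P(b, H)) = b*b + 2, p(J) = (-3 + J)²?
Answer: 3163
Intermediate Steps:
P(b, H) = 7/3 - b²/3 (P(b, H) = 3 - (b*b + 2)/3 = 3 - (b² + 2)/3 = 3 - (2 + b²)/3 = 3 + (-⅔ - b²/3) = 7/3 - b²/3)
w(s) = 2 (w(s) = 7/3 - (-3 + 4)⁴/3 = 7/3 - (1²)²/3 = 7/3 - ⅓*1² = 7/3 - ⅓*1 = 7/3 - ⅓ = 2)
w(-5) + 3161 = 2 + 3161 = 3163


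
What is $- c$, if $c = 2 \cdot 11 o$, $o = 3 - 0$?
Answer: $-66$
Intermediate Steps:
$o = 3$ ($o = 3 + 0 = 3$)
$c = 66$ ($c = 2 \cdot 11 \cdot 3 = 22 \cdot 3 = 66$)
$- c = \left(-1\right) 66 = -66$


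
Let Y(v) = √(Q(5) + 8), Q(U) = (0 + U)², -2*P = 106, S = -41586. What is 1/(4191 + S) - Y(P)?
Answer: -1/37395 - √33 ≈ -5.7446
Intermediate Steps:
P = -53 (P = -½*106 = -53)
Q(U) = U²
Y(v) = √33 (Y(v) = √(5² + 8) = √(25 + 8) = √33)
1/(4191 + S) - Y(P) = 1/(4191 - 41586) - √33 = 1/(-37395) - √33 = -1/37395 - √33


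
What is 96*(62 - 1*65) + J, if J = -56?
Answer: -344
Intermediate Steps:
96*(62 - 1*65) + J = 96*(62 - 1*65) - 56 = 96*(62 - 65) - 56 = 96*(-3) - 56 = -288 - 56 = -344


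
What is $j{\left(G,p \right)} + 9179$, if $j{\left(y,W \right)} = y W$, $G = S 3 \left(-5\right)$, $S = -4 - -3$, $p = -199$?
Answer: $6194$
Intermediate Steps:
$S = -1$ ($S = -4 + 3 = -1$)
$G = 15$ ($G = \left(-1\right) 3 \left(-5\right) = \left(-3\right) \left(-5\right) = 15$)
$j{\left(y,W \right)} = W y$
$j{\left(G,p \right)} + 9179 = \left(-199\right) 15 + 9179 = -2985 + 9179 = 6194$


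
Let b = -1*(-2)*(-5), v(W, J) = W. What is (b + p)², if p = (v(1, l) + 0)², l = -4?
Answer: 81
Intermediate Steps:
p = 1 (p = (1 + 0)² = 1² = 1)
b = -10 (b = 2*(-5) = -10)
(b + p)² = (-10 + 1)² = (-9)² = 81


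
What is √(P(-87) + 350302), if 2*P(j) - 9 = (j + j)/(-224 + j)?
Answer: √135528088174/622 ≈ 591.87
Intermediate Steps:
P(j) = 9/2 + j/(-224 + j) (P(j) = 9/2 + ((j + j)/(-224 + j))/2 = 9/2 + ((2*j)/(-224 + j))/2 = 9/2 + (2*j/(-224 + j))/2 = 9/2 + j/(-224 + j))
√(P(-87) + 350302) = √((-2016 + 11*(-87))/(2*(-224 - 87)) + 350302) = √((½)*(-2016 - 957)/(-311) + 350302) = √((½)*(-1/311)*(-2973) + 350302) = √(2973/622 + 350302) = √(217890817/622) = √135528088174/622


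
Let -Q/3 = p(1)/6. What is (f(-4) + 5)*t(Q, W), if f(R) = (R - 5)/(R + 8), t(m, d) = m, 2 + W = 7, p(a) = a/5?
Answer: -11/40 ≈ -0.27500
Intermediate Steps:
p(a) = a/5 (p(a) = a*(⅕) = a/5)
Q = -⅒ (Q = -3*(⅕)*1/6 = -3/(5*6) = -3*1/30 = -⅒ ≈ -0.10000)
W = 5 (W = -2 + 7 = 5)
f(R) = (-5 + R)/(8 + R)
(f(-4) + 5)*t(Q, W) = ((-5 - 4)/(8 - 4) + 5)*(-⅒) = (-9/4 + 5)*(-⅒) = (11/4)*(-⅒) = -11/40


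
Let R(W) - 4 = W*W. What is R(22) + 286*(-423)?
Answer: -120490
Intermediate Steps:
R(W) = 4 + W² (R(W) = 4 + W*W = 4 + W²)
R(22) + 286*(-423) = (4 + 22²) + 286*(-423) = (4 + 484) - 120978 = 488 - 120978 = -120490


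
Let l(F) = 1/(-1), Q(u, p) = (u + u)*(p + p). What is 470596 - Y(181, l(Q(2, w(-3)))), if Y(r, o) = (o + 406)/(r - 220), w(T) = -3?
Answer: 6117883/13 ≈ 4.7061e+5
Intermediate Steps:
Q(u, p) = 4*p*u (Q(u, p) = (2*u)*(2*p) = 4*p*u)
l(F) = -1
Y(r, o) = (406 + o)/(-220 + r)
470596 - Y(181, l(Q(2, w(-3)))) = 470596 - (406 - 1)/(-220 + 181) = 470596 - 405/(-39) = 470596 - (-1)*405/39 = 470596 - 1*(-135/13) = 470596 + 135/13 = 6117883/13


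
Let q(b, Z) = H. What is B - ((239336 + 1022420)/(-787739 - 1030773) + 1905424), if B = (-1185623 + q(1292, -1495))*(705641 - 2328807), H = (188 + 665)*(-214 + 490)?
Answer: 701182908035701527/454628 ≈ 1.5423e+12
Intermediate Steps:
H = 235428 (H = 853*276 = 235428)
q(b, Z) = 235428
B = 1542324217370 (B = (-1185623 + 235428)*(705641 - 2328807) = -950195*(-1623166) = 1542324217370)
B - ((239336 + 1022420)/(-787739 - 1030773) + 1905424) = 1542324217370 - ((239336 + 1022420)/(-787739 - 1030773) + 1905424) = 1542324217370 - (1261756/(-1818512) + 1905424) = 1542324217370 - (1261756*(-1/1818512) + 1905424) = 1542324217370 - (-315439/454628 + 1905424) = 1542324217370 - 1*866258786833/454628 = 1542324217370 - 866258786833/454628 = 701182908035701527/454628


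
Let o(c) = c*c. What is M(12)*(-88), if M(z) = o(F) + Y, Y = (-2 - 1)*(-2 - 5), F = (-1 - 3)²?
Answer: -24376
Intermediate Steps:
F = 16 (F = (-4)² = 16)
o(c) = c²
Y = 21 (Y = -3*(-7) = 21)
M(z) = 277 (M(z) = 16² + 21 = 256 + 21 = 277)
M(12)*(-88) = 277*(-88) = -24376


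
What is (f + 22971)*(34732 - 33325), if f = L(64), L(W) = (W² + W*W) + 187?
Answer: 44109450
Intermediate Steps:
L(W) = 187 + 2*W² (L(W) = (W² + W²) + 187 = 2*W² + 187 = 187 + 2*W²)
f = 8379 (f = 187 + 2*64² = 187 + 2*4096 = 187 + 8192 = 8379)
(f + 22971)*(34732 - 33325) = (8379 + 22971)*(34732 - 33325) = 31350*1407 = 44109450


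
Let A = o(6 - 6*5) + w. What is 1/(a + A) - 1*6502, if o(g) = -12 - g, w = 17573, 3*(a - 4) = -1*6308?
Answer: -302076415/46459 ≈ -6502.0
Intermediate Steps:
a = -6296/3 (a = 4 + (-1*6308)/3 = 4 + (1/3)*(-6308) = 4 - 6308/3 = -6296/3 ≈ -2098.7)
A = 17585 (A = (-12 - (6 - 6*5)) + 17573 = (-12 - (6 - 30)) + 17573 = (-12 - 1*(-24)) + 17573 = (-12 + 24) + 17573 = 12 + 17573 = 17585)
1/(a + A) - 1*6502 = 1/(-6296/3 + 17585) - 1*6502 = 1/(46459/3) - 6502 = 3/46459 - 6502 = -302076415/46459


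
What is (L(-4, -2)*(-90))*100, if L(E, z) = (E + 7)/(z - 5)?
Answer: 27000/7 ≈ 3857.1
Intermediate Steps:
L(E, z) = (7 + E)/(-5 + z)
(L(-4, -2)*(-90))*100 = (((7 - 4)/(-5 - 2))*(-90))*100 = ((3/(-7))*(-90))*100 = (-1/7*3*(-90))*100 = -3/7*(-90)*100 = (270/7)*100 = 27000/7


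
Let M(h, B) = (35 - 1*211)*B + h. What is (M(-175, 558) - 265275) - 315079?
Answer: -678737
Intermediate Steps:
M(h, B) = h - 176*B (M(h, B) = (35 - 211)*B + h = -176*B + h = h - 176*B)
(M(-175, 558) - 265275) - 315079 = ((-175 - 176*558) - 265275) - 315079 = ((-175 - 98208) - 265275) - 315079 = (-98383 - 265275) - 315079 = -363658 - 315079 = -678737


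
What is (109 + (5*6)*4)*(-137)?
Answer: -31373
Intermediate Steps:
(109 + (5*6)*4)*(-137) = (109 + 30*4)*(-137) = (109 + 120)*(-137) = 229*(-137) = -31373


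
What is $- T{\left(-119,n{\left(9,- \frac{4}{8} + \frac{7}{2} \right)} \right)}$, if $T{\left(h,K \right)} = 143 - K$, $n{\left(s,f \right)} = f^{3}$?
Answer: $-116$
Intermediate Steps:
$- T{\left(-119,n{\left(9,- \frac{4}{8} + \frac{7}{2} \right)} \right)} = - (143 - \left(- \frac{4}{8} + \frac{7}{2}\right)^{3}) = - (143 - \left(\left(-4\right) \frac{1}{8} + 7 \cdot \frac{1}{2}\right)^{3}) = - (143 - \left(- \frac{1}{2} + \frac{7}{2}\right)^{3}) = - (143 - 3^{3}) = - (143 - 27) = \left(-1\right) 116 = -116$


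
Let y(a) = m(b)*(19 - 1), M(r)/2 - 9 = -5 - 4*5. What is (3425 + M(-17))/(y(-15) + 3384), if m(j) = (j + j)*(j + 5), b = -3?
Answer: 377/352 ≈ 1.0710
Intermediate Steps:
m(j) = 2*j*(5 + j) (m(j) = (2*j)*(5 + j) = 2*j*(5 + j))
M(r) = -32 (M(r) = 18 + 2*(-5 - 4*5) = 18 + 2*(-5 - 20) = 18 + 2*(-25) = 18 - 50 = -32)
y(a) = -216 (y(a) = (2*(-3)*(5 - 3))*(19 - 1) = (2*(-3)*2)*18 = -12*18 = -216)
(3425 + M(-17))/(y(-15) + 3384) = (3425 - 32)/(-216 + 3384) = 3393/3168 = 3393*(1/3168) = 377/352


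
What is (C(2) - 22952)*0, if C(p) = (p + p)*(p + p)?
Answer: 0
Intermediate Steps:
C(p) = 4*p² (C(p) = (2*p)*(2*p) = 4*p²)
(C(2) - 22952)*0 = (4*2² - 22952)*0 = (4*4 - 22952)*0 = (16 - 22952)*0 = -22936*0 = 0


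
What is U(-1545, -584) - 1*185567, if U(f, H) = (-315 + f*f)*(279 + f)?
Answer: -3021760427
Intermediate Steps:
U(f, H) = (-315 + f**2)*(279 + f)
U(-1545, -584) - 1*185567 = (-87885 + (-1545)**3 - 315*(-1545) + 279*(-1545)**2) - 1*185567 = (-87885 - 3687953625 + 486675 + 279*2387025) - 185567 = (-87885 - 3687953625 + 486675 + 665979975) - 185567 = -3021574860 - 185567 = -3021760427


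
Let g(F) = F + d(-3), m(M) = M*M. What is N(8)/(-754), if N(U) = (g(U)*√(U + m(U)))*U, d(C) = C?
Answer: -120*√2/377 ≈ -0.45015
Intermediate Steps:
m(M) = M²
g(F) = -3 + F (g(F) = F - 3 = -3 + F)
N(U) = U*√(U + U²)*(-3 + U) (N(U) = ((-3 + U)*√(U + U²))*U = (√(U + U²)*(-3 + U))*U = U*√(U + U²)*(-3 + U))
N(8)/(-754) = (8*√(8*(1 + 8))*(-3 + 8))/(-754) = (8*√(8*9)*5)*(-1/754) = (8*√72*5)*(-1/754) = (8*(6*√2)*5)*(-1/754) = (240*√2)*(-1/754) = -120*√2/377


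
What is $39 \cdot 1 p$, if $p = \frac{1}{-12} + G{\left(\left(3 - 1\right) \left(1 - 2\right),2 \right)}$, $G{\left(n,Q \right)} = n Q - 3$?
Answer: $- \frac{1105}{4} \approx -276.25$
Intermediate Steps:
$G{\left(n,Q \right)} = -3 + Q n$ ($G{\left(n,Q \right)} = Q n - 3 = -3 + Q n$)
$p = - \frac{85}{12}$ ($p = \frac{1}{-12} + \left(-3 + 2 \left(3 - 1\right) \left(1 - 2\right)\right) = - \frac{1}{12} + \left(-3 + 2 \cdot 2 \left(-1\right)\right) = - \frac{1}{12} + \left(-3 + 2 \left(-2\right)\right) = - \frac{1}{12} - 7 = - \frac{85}{12} \approx -7.0833$)
$39 \cdot 1 p = 39 \cdot 1 \left(- \frac{85}{12}\right) = 39 \left(- \frac{85}{12}\right) = - \frac{1105}{4}$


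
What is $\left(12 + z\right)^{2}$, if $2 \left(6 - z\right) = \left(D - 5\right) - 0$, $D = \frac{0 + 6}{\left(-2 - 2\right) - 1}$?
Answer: $\frac{44521}{100} \approx 445.21$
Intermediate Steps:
$D = - \frac{6}{5}$ ($D = \frac{6}{-4 - 1} = \frac{6}{-5} = 6 \left(- \frac{1}{5}\right) = - \frac{6}{5} \approx -1.2$)
$z = \frac{91}{10}$ ($z = 6 - \frac{\left(- \frac{6}{5} - 5\right) - 0}{2} = 6 - \frac{\left(- \frac{6}{5} - 5\right) + 0}{2} = 6 - \frac{- \frac{31}{5} + 0}{2} = 6 - - \frac{31}{10} = 6 + \frac{31}{10} = \frac{91}{10} \approx 9.1$)
$\left(12 + z\right)^{2} = \left(12 + \frac{91}{10}\right)^{2} = \left(\frac{211}{10}\right)^{2} = \frac{44521}{100}$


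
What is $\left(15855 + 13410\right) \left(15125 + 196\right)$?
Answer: $448369065$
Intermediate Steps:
$\left(15855 + 13410\right) \left(15125 + 196\right) = 29265 \cdot 15321 = 448369065$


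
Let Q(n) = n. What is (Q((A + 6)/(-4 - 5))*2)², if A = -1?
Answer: 100/81 ≈ 1.2346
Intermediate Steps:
(Q((A + 6)/(-4 - 5))*2)² = (((-1 + 6)/(-4 - 5))*2)² = ((5/(-9))*2)² = ((5*(-⅑))*2)² = (-5/9*2)² = (-10/9)² = 100/81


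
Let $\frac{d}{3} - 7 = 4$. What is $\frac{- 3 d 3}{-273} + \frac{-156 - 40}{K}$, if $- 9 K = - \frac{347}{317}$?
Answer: $- \frac{50851755}{31577} \approx -1610.4$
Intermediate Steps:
$d = 33$ ($d = 21 + 3 \cdot 4 = 21 + 12 = 33$)
$K = \frac{347}{2853}$ ($K = - \frac{\left(-347\right) \frac{1}{317}}{9} = \left(- \frac{1}{9}\right) \left(- \frac{347}{317}\right) = \frac{347}{2853} \approx 0.12163$)
$\frac{- 3 d 3}{-273} + \frac{-156 - 40}{K} = \frac{\left(-3\right) 33 \cdot 3}{-273} + \frac{-156 - 40}{\frac{347}{2853}} = \left(-99\right) 3 \left(- \frac{1}{273}\right) + \left(-156 - 40\right) \frac{2853}{347} = \left(-297\right) \left(- \frac{1}{273}\right) - \frac{559188}{347} = \frac{99}{91} - \frac{559188}{347} = - \frac{50851755}{31577}$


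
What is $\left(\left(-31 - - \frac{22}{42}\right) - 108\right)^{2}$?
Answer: $\frac{8456464}{441} \approx 19176.0$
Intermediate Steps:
$\left(\left(-31 - - \frac{22}{42}\right) - 108\right)^{2} = \left(\left(-31 - \left(-22\right) \frac{1}{42}\right) - 108\right)^{2} = \left(\left(-31 - - \frac{11}{21}\right) - 108\right)^{2} = \left(\left(-31 + \frac{11}{21}\right) - 108\right)^{2} = \left(- \frac{640}{21} - 108\right)^{2} = \left(- \frac{2908}{21}\right)^{2} = \frac{8456464}{441}$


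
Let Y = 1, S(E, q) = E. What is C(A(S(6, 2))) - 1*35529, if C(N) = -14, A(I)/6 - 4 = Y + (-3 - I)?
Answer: -35543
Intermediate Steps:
A(I) = 12 - 6*I (A(I) = 24 + 6*(1 + (-3 - I)) = 24 + 6*(-2 - I) = 24 + (-12 - 6*I) = 12 - 6*I)
C(A(S(6, 2))) - 1*35529 = -14 - 1*35529 = -14 - 35529 = -35543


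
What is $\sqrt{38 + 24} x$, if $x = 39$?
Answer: $39 \sqrt{62} \approx 307.09$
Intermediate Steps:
$\sqrt{38 + 24} x = \sqrt{38 + 24} \cdot 39 = \sqrt{62} \cdot 39 = 39 \sqrt{62}$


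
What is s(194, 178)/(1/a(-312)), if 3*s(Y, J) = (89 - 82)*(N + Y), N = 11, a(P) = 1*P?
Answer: -149240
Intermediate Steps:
a(P) = P
s(Y, J) = 77/3 + 7*Y/3 (s(Y, J) = ((89 - 82)*(11 + Y))/3 = (7*(11 + Y))/3 = (77 + 7*Y)/3 = 77/3 + 7*Y/3)
s(194, 178)/(1/a(-312)) = (77/3 + (7/3)*194)/(1/(-312)) = (77/3 + 1358/3)/(-1/312) = (1435/3)*(-312) = -149240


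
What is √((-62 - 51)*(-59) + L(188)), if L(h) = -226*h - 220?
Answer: I*√36041 ≈ 189.84*I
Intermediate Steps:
L(h) = -220 - 226*h
√((-62 - 51)*(-59) + L(188)) = √((-62 - 51)*(-59) + (-220 - 226*188)) = √(-113*(-59) + (-220 - 42488)) = √(6667 - 42708) = √(-36041) = I*√36041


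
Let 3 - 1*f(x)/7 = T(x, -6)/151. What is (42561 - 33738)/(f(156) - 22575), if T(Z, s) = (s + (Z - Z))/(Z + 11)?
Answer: -74163197/189581392 ≈ -0.39119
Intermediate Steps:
T(Z, s) = s/(11 + Z) (T(Z, s) = (s + 0)/(11 + Z) = s/(11 + Z))
f(x) = 21 + 42/(151*(11 + x)) (f(x) = 21 - 7*(-6/(11 + x))/151 = 21 - (-42)/(151*(11 + x)) = 21 + 42/(151*(11 + x)))
(42561 - 33738)/(f(156) - 22575) = (42561 - 33738)/(21*(1663 + 151*156)/(151*(11 + 156)) - 22575) = 8823/((21/151)*(1663 + 23556)/167 - 22575) = 8823/((21/151)*(1/167)*25219 - 22575) = 8823/(529599/25217 - 22575) = 8823/(-568744176/25217) = 8823*(-25217/568744176) = -74163197/189581392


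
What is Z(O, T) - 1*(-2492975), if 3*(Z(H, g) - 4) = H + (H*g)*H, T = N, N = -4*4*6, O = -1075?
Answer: -103462138/3 ≈ -3.4487e+7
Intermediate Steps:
N = -96 (N = -16*6 = -96)
T = -96
Z(H, g) = 4 + H/3 + g*H**2/3 (Z(H, g) = 4 + (H + (H*g)*H)/3 = 4 + (H + g*H**2)/3 = 4 + (H/3 + g*H**2/3) = 4 + H/3 + g*H**2/3)
Z(O, T) - 1*(-2492975) = (4 + (1/3)*(-1075) + (1/3)*(-96)*(-1075)**2) - 1*(-2492975) = (4 - 1075/3 + (1/3)*(-96)*1155625) + 2492975 = (4 - 1075/3 - 36980000) + 2492975 = -110941063/3 + 2492975 = -103462138/3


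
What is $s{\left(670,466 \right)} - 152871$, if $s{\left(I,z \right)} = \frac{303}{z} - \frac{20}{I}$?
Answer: $- \frac{4772918993}{31222} \approx -1.5287 \cdot 10^{5}$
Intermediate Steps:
$s{\left(I,z \right)} = - \frac{20}{I} + \frac{303}{z}$
$s{\left(670,466 \right)} - 152871 = \left(- \frac{20}{670} + \frac{303}{466}\right) - 152871 = \left(\left(-20\right) \frac{1}{670} + 303 \cdot \frac{1}{466}\right) - 152871 = \left(- \frac{2}{67} + \frac{303}{466}\right) - 152871 = \frac{19369}{31222} - 152871 = - \frac{4772918993}{31222}$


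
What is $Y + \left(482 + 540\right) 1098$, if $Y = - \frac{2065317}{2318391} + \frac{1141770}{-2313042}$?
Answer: $\frac{334310791607059636}{297918653079} \approx 1.1222 \cdot 10^{6}$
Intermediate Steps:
$Y = - \frac{412457458688}{297918653079}$ ($Y = \left(-2065317\right) \frac{1}{2318391} + 1141770 \left(- \frac{1}{2313042}\right) = - \frac{688439}{772797} - \frac{190295}{385507} = - \frac{412457458688}{297918653079} \approx -1.3845$)
$Y + \left(482 + 540\right) 1098 = - \frac{412457458688}{297918653079} + \left(482 + 540\right) 1098 = - \frac{412457458688}{297918653079} + 1022 \cdot 1098 = - \frac{412457458688}{297918653079} + 1122156 = \frac{334310791607059636}{297918653079}$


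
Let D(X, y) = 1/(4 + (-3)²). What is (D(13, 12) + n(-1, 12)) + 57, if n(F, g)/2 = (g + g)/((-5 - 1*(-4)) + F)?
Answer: 430/13 ≈ 33.077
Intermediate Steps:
n(F, g) = 4*g/(-1 + F) (n(F, g) = 2*((g + g)/((-5 - 1*(-4)) + F)) = 2*((2*g)/((-5 + 4) + F)) = 2*((2*g)/(-1 + F)) = 2*(2*g/(-1 + F)) = 4*g/(-1 + F))
D(X, y) = 1/13 (D(X, y) = 1/(4 + 9) = 1/13)
(D(13, 12) + n(-1, 12)) + 57 = (1/13 + 4*12/(-1 - 1)) + 57 = (1/13 + 4*12/(-2)) + 57 = (1/13 + 4*12*(-½)) + 57 = (1/13 - 24) + 57 = -311/13 + 57 = 430/13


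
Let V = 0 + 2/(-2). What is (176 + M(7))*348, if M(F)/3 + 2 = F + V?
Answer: 65424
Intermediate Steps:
V = -1 (V = 0 + 2*(-1/2) = 0 - 1 = -1)
M(F) = -9 + 3*F (M(F) = -6 + 3*(F - 1) = -6 + 3*(-1 + F) = -6 + (-3 + 3*F) = -9 + 3*F)
(176 + M(7))*348 = (176 + (-9 + 3*7))*348 = (176 + (-9 + 21))*348 = (176 + 12)*348 = 188*348 = 65424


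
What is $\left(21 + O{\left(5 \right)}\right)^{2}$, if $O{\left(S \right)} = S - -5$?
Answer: $961$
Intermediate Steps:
$O{\left(S \right)} = 5 + S$ ($O{\left(S \right)} = S + 5 = 5 + S$)
$\left(21 + O{\left(5 \right)}\right)^{2} = \left(21 + \left(5 + 5\right)\right)^{2} = \left(21 + 10\right)^{2} = 31^{2} = 961$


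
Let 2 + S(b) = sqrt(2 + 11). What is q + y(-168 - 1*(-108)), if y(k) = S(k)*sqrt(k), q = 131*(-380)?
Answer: -49780 - 2*I*sqrt(15)*(2 - sqrt(13)) ≈ -49780.0 + 12.437*I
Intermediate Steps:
S(b) = -2 + sqrt(13) (S(b) = -2 + sqrt(2 + 11) = -2 + sqrt(13))
q = -49780
y(k) = sqrt(k)*(-2 + sqrt(13)) (y(k) = (-2 + sqrt(13))*sqrt(k) = sqrt(k)*(-2 + sqrt(13)))
q + y(-168 - 1*(-108)) = -49780 + sqrt(-168 - 1*(-108))*(-2 + sqrt(13)) = -49780 + sqrt(-168 + 108)*(-2 + sqrt(13)) = -49780 + sqrt(-60)*(-2 + sqrt(13)) = -49780 + (2*I*sqrt(15))*(-2 + sqrt(13)) = -49780 + 2*I*sqrt(15)*(-2 + sqrt(13))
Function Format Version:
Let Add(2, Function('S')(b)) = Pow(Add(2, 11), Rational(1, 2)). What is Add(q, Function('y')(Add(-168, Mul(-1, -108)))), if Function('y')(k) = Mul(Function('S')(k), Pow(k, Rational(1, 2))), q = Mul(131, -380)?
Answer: Add(-49780, Mul(-2, I, Pow(15, Rational(1, 2)), Add(2, Mul(-1, Pow(13, Rational(1, 2)))))) ≈ Add(-49780., Mul(12.437, I))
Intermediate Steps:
Function('S')(b) = Add(-2, Pow(13, Rational(1, 2))) (Function('S')(b) = Add(-2, Pow(Add(2, 11), Rational(1, 2))) = Add(-2, Pow(13, Rational(1, 2))))
q = -49780
Function('y')(k) = Mul(Pow(k, Rational(1, 2)), Add(-2, Pow(13, Rational(1, 2)))) (Function('y')(k) = Mul(Add(-2, Pow(13, Rational(1, 2))), Pow(k, Rational(1, 2))) = Mul(Pow(k, Rational(1, 2)), Add(-2, Pow(13, Rational(1, 2)))))
Add(q, Function('y')(Add(-168, Mul(-1, -108)))) = Add(-49780, Mul(Pow(Add(-168, Mul(-1, -108)), Rational(1, 2)), Add(-2, Pow(13, Rational(1, 2))))) = Add(-49780, Mul(Pow(Add(-168, 108), Rational(1, 2)), Add(-2, Pow(13, Rational(1, 2))))) = Add(-49780, Mul(Pow(-60, Rational(1, 2)), Add(-2, Pow(13, Rational(1, 2))))) = Add(-49780, Mul(Mul(2, I, Pow(15, Rational(1, 2))), Add(-2, Pow(13, Rational(1, 2))))) = Add(-49780, Mul(2, I, Pow(15, Rational(1, 2)), Add(-2, Pow(13, Rational(1, 2)))))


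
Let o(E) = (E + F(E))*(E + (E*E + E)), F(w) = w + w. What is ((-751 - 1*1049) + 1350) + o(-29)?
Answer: -68571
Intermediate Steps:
F(w) = 2*w
o(E) = 3*E*(E**2 + 2*E) (o(E) = (E + 2*E)*(E + (E*E + E)) = (3*E)*(E + (E**2 + E)) = (3*E)*(E + (E + E**2)) = (3*E)*(E**2 + 2*E) = 3*E*(E**2 + 2*E))
((-751 - 1*1049) + 1350) + o(-29) = ((-751 - 1*1049) + 1350) + 3*(-29)**2*(2 - 29) = ((-751 - 1049) + 1350) + 3*841*(-27) = (-1800 + 1350) - 68121 = -450 - 68121 = -68571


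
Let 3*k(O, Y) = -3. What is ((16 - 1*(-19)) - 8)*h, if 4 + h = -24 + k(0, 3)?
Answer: -783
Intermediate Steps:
k(O, Y) = -1 (k(O, Y) = (⅓)*(-3) = -1)
h = -29 (h = -4 + (-24 - 1) = -4 - 25 = -29)
((16 - 1*(-19)) - 8)*h = ((16 - 1*(-19)) - 8)*(-29) = ((16 + 19) - 8)*(-29) = (35 - 8)*(-29) = 27*(-29) = -783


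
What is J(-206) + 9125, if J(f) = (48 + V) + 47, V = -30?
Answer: 9190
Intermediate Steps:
J(f) = 65 (J(f) = (48 - 30) + 47 = 18 + 47 = 65)
J(-206) + 9125 = 65 + 9125 = 9190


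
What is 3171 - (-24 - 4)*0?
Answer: 3171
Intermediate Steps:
3171 - (-24 - 4)*0 = 3171 - (-28)*0 = 3171 - 1*0 = 3171 + 0 = 3171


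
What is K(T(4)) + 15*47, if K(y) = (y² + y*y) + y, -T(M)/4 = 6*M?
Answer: 19041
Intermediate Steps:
T(M) = -24*M
K(y) = y + 2*y² (K(y) = (y² + y²) + y = 2*y² + y = y + 2*y²)
K(T(4)) + 15*47 = (-24*4)*(1 + 2*(-24*4)) + 15*47 = -96*(1 + 2*(-96)) + 705 = -96*(1 - 192) + 705 = -96*(-191) + 705 = 18336 + 705 = 19041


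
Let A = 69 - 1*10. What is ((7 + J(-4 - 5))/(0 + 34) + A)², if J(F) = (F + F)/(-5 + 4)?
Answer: 4124961/1156 ≈ 3568.3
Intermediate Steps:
J(F) = -2*F (J(F) = (2*F)/(-1) = (2*F)*(-1) = -2*F)
A = 59 (A = 69 - 10 = 59)
((7 + J(-4 - 5))/(0 + 34) + A)² = ((7 - 2*(-4 - 5))/(0 + 34) + 59)² = ((7 - 2*(-9))/34 + 59)² = ((7 + 18)*(1/34) + 59)² = (25*(1/34) + 59)² = (25/34 + 59)² = (2031/34)² = 4124961/1156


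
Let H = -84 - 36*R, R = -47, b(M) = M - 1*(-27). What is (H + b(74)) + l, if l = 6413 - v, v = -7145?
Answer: 15267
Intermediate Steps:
b(M) = 27 + M (b(M) = M + 27 = 27 + M)
H = 1608 (H = -84 - 36*(-47) = -84 + 1692 = 1608)
l = 13558 (l = 6413 - 1*(-7145) = 6413 + 7145 = 13558)
(H + b(74)) + l = (1608 + (27 + 74)) + 13558 = (1608 + 101) + 13558 = 1709 + 13558 = 15267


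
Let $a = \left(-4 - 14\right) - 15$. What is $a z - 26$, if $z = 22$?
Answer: $-752$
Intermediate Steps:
$a = -33$ ($a = -18 - 15 = -33$)
$a z - 26 = \left(-33\right) 22 - 26 = -726 - 26 = -752$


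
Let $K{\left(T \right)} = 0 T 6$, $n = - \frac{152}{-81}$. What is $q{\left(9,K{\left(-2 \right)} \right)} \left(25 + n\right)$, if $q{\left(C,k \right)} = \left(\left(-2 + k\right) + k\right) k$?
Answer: $0$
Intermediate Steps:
$n = \frac{152}{81}$ ($n = \left(-152\right) \left(- \frac{1}{81}\right) = \frac{152}{81} \approx 1.8765$)
$K{\left(T \right)} = 0$ ($K{\left(T \right)} = 0 \cdot 6 = 0$)
$q{\left(C,k \right)} = k \left(-2 + 2 k\right)$ ($q{\left(C,k \right)} = \left(-2 + 2 k\right) k = k \left(-2 + 2 k\right)$)
$q{\left(9,K{\left(-2 \right)} \right)} \left(25 + n\right) = 2 \cdot 0 \left(-1 + 0\right) \left(25 + \frac{152}{81}\right) = 2 \cdot 0 \left(-1\right) \frac{2177}{81} = 0 \cdot \frac{2177}{81} = 0$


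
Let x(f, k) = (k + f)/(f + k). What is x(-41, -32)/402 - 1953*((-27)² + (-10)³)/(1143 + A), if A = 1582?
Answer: 212766451/1095450 ≈ 194.23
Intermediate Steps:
x(f, k) = 1 (x(f, k) = (f + k)/(f + k) = 1)
x(-41, -32)/402 - 1953*((-27)² + (-10)³)/(1143 + A) = 1/402 - 1953*((-27)² + (-10)³)/(1143 + 1582) = 1*(1/402) - 1953/(2725/(729 - 1000)) = 1/402 - 1953/(2725/(-271)) = 1/402 - 1953/(2725*(-1/271)) = 1/402 - 1953/(-2725/271) = 1/402 - 1953*(-271/2725) = 1/402 + 529263/2725 = 212766451/1095450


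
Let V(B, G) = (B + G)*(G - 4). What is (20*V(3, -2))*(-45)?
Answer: 5400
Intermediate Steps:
V(B, G) = (-4 + G)*(B + G) (V(B, G) = (B + G)*(-4 + G) = (-4 + G)*(B + G))
(20*V(3, -2))*(-45) = (20*((-2)² - 4*3 - 4*(-2) + 3*(-2)))*(-45) = (20*(4 - 12 + 8 - 6))*(-45) = (20*(-6))*(-45) = -120*(-45) = 5400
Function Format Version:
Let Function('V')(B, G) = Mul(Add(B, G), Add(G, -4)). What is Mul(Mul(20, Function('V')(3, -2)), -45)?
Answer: 5400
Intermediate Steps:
Function('V')(B, G) = Mul(Add(-4, G), Add(B, G)) (Function('V')(B, G) = Mul(Add(B, G), Add(-4, G)) = Mul(Add(-4, G), Add(B, G)))
Mul(Mul(20, Function('V')(3, -2)), -45) = Mul(Mul(20, Add(Pow(-2, 2), Mul(-4, 3), Mul(-4, -2), Mul(3, -2))), -45) = Mul(Mul(20, Add(4, -12, 8, -6)), -45) = Mul(Mul(20, -6), -45) = Mul(-120, -45) = 5400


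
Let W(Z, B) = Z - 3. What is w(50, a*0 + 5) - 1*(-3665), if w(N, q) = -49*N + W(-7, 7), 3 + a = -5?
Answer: 1205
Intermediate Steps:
W(Z, B) = -3 + Z
a = -8 (a = -3 - 5 = -8)
w(N, q) = -10 - 49*N (w(N, q) = -49*N + (-3 - 7) = -49*N - 10 = -10 - 49*N)
w(50, a*0 + 5) - 1*(-3665) = (-10 - 49*50) - 1*(-3665) = (-10 - 2450) + 3665 = -2460 + 3665 = 1205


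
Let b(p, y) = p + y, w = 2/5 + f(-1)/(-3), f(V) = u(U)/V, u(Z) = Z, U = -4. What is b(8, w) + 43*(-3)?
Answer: -1829/15 ≈ -121.93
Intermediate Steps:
f(V) = -4/V
w = -14/15 (w = 2/5 - 4/(-1)/(-3) = 2*(⅕) - 4*(-1)*(-⅓) = ⅖ + 4*(-⅓) = ⅖ - 4/3 = -14/15 ≈ -0.93333)
b(8, w) + 43*(-3) = (8 - 14/15) + 43*(-3) = 106/15 - 129 = -1829/15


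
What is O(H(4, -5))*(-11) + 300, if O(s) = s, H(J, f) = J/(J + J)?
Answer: 589/2 ≈ 294.50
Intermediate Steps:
H(J, f) = ½ (H(J, f) = J/((2*J)) = (1/(2*J))*J = ½)
O(H(4, -5))*(-11) + 300 = (½)*(-11) + 300 = -11/2 + 300 = 589/2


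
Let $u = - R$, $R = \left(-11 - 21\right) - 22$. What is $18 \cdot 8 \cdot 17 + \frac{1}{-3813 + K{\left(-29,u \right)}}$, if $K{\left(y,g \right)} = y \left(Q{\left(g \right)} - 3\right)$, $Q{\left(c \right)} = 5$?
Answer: $\frac{9476207}{3871} \approx 2448.0$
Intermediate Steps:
$R = -54$ ($R = -32 - 22 = -54$)
$u = 54$ ($u = \left(-1\right) \left(-54\right) = 54$)
$K{\left(y,g \right)} = 2 y$ ($K{\left(y,g \right)} = y \left(5 - 3\right) = y 2 = 2 y$)
$18 \cdot 8 \cdot 17 + \frac{1}{-3813 + K{\left(-29,u \right)}} = 18 \cdot 8 \cdot 17 + \frac{1}{-3813 + 2 \left(-29\right)} = 144 \cdot 17 + \frac{1}{-3813 - 58} = 2448 + \frac{1}{-3871} = 2448 - \frac{1}{3871} = \frac{9476207}{3871}$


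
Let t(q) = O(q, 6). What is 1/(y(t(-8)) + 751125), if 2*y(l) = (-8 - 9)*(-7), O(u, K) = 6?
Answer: 2/1502369 ≈ 1.3312e-6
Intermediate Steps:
t(q) = 6
y(l) = 119/2 (y(l) = ((-8 - 9)*(-7))/2 = (-17*(-7))/2 = (½)*119 = 119/2)
1/(y(t(-8)) + 751125) = 1/(119/2 + 751125) = 1/(1502369/2) = 2/1502369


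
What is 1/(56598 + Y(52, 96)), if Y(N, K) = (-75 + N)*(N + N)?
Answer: 1/54206 ≈ 1.8448e-5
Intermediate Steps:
Y(N, K) = 2*N*(-75 + N) (Y(N, K) = (-75 + N)*(2*N) = 2*N*(-75 + N))
1/(56598 + Y(52, 96)) = 1/(56598 + 2*52*(-75 + 52)) = 1/(56598 + 2*52*(-23)) = 1/(56598 - 2392) = 1/54206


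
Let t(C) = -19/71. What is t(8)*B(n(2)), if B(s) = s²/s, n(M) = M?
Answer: -38/71 ≈ -0.53521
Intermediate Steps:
t(C) = -19/71 (t(C) = -19*1/71 = -19/71)
B(s) = s
t(8)*B(n(2)) = -19/71*2 = -38/71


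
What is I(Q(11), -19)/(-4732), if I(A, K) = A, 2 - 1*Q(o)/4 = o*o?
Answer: 17/169 ≈ 0.10059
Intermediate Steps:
Q(o) = 8 - 4*o**2 (Q(o) = 8 - 4*o*o = 8 - 4*o**2)
I(Q(11), -19)/(-4732) = (8 - 4*11**2)/(-4732) = (8 - 4*121)*(-1/4732) = (8 - 484)*(-1/4732) = -476*(-1/4732) = 17/169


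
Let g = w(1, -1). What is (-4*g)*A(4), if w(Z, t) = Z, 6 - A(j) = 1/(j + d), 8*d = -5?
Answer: -616/27 ≈ -22.815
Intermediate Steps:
d = -5/8 (d = (⅛)*(-5) = -5/8 ≈ -0.62500)
A(j) = 6 - 1/(-5/8 + j) (A(j) = 6 - 1/(j - 5/8) = 6 - 1/(-5/8 + j))
g = 1
(-4*g)*A(4) = (-4*1)*(2*(-19 + 24*4)/(-5 + 8*4)) = -8*(-19 + 96)/(-5 + 32) = -8*77/27 = -4*154/27 = -616/27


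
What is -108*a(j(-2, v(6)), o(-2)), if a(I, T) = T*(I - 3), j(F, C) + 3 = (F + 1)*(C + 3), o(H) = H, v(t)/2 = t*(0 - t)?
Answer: 13608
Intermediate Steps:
v(t) = -2*t² (v(t) = 2*(t*(0 - t)) = 2*(t*(-t)) = 2*(-t²) = -2*t²)
j(F, C) = -3 + (1 + F)*(3 + C) (j(F, C) = -3 + (F + 1)*(C + 3) = -3 + (1 + F)*(3 + C))
a(I, T) = T*(-3 + I)
-108*a(j(-2, v(6)), o(-2)) = -(-216)*(-3 + (-2*6² + 3*(-2) - 2*6²*(-2))) = -(-216)*(-3 + (-2*36 - 6 - 2*36*(-2))) = -(-216)*(-3 + (-72 - 6 - 72*(-2))) = -(-216)*(-3 + (-72 - 6 + 144)) = -(-216)*(-3 + 66) = -(-216)*63 = -108*(-126) = 13608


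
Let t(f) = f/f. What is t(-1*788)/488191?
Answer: 1/488191 ≈ 2.0484e-6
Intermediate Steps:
t(f) = 1
t(-1*788)/488191 = 1/488191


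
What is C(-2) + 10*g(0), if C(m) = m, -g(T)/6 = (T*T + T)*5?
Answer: -2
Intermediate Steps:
g(T) = -30*T - 30*T² (g(T) = -6*(T*T + T)*5 = -6*(T² + T)*5 = -6*(T + T²)*5 = -6*(5*T + 5*T²) = -30*T - 30*T²)
C(-2) + 10*g(0) = -2 + 10*(-30*0*(1 + 0)) = -2 + 10*(-30*0*1) = -2 + 10*0 = -2 + 0 = -2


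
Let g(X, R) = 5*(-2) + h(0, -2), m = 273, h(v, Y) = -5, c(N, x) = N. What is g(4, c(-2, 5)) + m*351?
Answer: 95808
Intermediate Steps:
g(X, R) = -15 (g(X, R) = 5*(-2) - 5 = -10 - 5 = -15)
g(4, c(-2, 5)) + m*351 = -15 + 273*351 = -15 + 95823 = 95808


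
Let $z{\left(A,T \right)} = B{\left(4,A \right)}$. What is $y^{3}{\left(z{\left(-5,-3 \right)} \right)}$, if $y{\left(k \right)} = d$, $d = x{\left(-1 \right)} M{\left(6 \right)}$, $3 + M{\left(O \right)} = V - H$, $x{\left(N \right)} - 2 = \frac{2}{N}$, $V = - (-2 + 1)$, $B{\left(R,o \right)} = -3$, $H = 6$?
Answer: $0$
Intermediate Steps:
$z{\left(A,T \right)} = -3$
$V = 1$ ($V = \left(-1\right) \left(-1\right) = 1$)
$x{\left(N \right)} = 2 + \frac{2}{N}$
$M{\left(O \right)} = -8$ ($M{\left(O \right)} = -3 + \left(1 - 6\right) = -3 - 5 = -8$)
$d = 0$ ($d = \left(2 + \frac{2}{-1}\right) \left(-8\right) = \left(2 + 2 \left(-1\right)\right) \left(-8\right) = \left(2 - 2\right) \left(-8\right) = 0 \left(-8\right) = 0$)
$y{\left(k \right)} = 0$
$y^{3}{\left(z{\left(-5,-3 \right)} \right)} = 0^{3} = 0$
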